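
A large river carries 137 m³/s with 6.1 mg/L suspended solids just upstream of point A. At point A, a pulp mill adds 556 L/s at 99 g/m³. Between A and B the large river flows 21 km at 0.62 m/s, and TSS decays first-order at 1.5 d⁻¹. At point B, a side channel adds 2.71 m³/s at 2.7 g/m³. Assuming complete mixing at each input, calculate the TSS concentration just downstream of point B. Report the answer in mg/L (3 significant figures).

3.58 mg/L

556 L/s = 0.556 m³/s.
After input A: C = (137·6.1 + 0.556·99) / 137.6 = 6.476 mg/L.
Over the 21 km reach to input B (t = 3.387e+04 s = 0.392 d), decay gives C = 6.476·exp(−1.5·0.392) = 3.597 mg/L.
After input B: C = (137.6·3.597 + 2.71·2.7) / 140.3 = 3.579 mg/L.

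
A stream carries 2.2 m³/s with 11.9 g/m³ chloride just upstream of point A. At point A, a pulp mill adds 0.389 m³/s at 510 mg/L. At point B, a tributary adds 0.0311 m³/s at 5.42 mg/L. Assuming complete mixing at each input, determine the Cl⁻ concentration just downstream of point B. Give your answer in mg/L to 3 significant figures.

85.8 mg/L

After input A: C = (2.2·11.9 + 0.389·510) / 2.589 = 86.74 mg/L.
After input B: C = (2.589·86.74 + 0.0311·5.42) / 2.62 = 85.77 mg/L.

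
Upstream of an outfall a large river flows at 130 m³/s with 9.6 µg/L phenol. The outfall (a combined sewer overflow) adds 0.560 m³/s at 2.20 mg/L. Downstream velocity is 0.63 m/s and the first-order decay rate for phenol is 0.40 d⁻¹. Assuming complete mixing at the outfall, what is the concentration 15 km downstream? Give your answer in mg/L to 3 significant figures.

0.0170 mg/L

9.6 µg/L = 0.0096 mg/L.
After complete mixing, C₀ = (0.56·2.2 + 130·0.0096) / 130.6 = 0.019 mg/L.
Travel time t = 1.5e+04 m / 0.63 m/s = 2.381e+04 s = 0.2756 d.
C = 0.019·exp(−0.40·0.2756) = 0.019·0.8956 = 0.01701 mg/L.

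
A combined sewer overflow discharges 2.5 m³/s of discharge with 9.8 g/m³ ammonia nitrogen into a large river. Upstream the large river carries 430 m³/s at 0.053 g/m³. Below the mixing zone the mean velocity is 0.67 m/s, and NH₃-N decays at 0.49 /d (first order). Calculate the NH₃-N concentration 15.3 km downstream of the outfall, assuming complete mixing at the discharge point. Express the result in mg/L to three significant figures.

After complete mixing, C₀ = (2.5·9.8 + 430·0.053) / 432.5 = 0.1093 mg/L.
Travel time t = 1.53e+04 m / 0.67 m/s = 2.284e+04 s = 0.2643 d.
C = 0.1093·exp(−0.49·0.2643) = 0.1093·0.8785 = 0.09606 mg/L.

0.0961 mg/L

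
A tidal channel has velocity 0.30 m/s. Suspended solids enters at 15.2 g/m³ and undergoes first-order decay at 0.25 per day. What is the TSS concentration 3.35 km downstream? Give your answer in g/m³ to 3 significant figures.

14.7 g/m³

Travel time t = 3.35 km / 0.30 m/s = 3350/0.30 = 1.117e+04 s = 0.1292 d.
First-order decay: C = 15.2·exp(−0.25·0.1292) = 15.2·0.9682 = 14.72 g/m³.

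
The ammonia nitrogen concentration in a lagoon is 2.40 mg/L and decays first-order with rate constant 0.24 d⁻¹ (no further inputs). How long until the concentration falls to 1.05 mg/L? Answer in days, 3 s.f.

t = ln(C₀/C)/k = ln(2.40/1.05)/0.24 = 0.8267/0.24 = 3.444 d.

3.44 d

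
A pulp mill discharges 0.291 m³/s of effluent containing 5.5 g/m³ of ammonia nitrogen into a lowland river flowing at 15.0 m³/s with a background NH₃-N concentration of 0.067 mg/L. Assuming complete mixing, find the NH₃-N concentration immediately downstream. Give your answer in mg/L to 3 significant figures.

Conservation of mass across the mixing zone: C = (0.291·5.5 + 15·0.067) / (0.291 + 15) = 2.606/15.29 = 0.1704 mg/L.

0.170 mg/L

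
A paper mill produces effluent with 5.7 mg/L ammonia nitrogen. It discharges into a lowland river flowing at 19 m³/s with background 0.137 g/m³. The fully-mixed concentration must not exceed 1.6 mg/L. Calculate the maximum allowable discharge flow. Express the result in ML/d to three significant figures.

586 ML/d

Mass balance at complete mixing: C_std·(Q_w + Q_r) = Q_w·C_e + Q_r·C_b.
Rearranging, Q_w = Q_r·(C_std − C_b)/(C_e − C_std) = 19·(1.6 − 0.137) / (5.7 − 1.6) = 6.78 m³/s.
= 585.8 ML/d.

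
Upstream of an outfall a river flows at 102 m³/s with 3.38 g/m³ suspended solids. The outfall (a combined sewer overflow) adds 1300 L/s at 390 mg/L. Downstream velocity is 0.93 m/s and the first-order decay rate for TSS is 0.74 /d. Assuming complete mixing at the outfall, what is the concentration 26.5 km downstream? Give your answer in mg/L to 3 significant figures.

6.46 mg/L

1300 L/s = 1.3 m³/s.
After complete mixing, C₀ = (1.3·390 + 102·3.38) / 103.3 = 8.245 mg/L.
Travel time t = 2.65e+04 m / 0.93 m/s = 2.849e+04 s = 0.3298 d.
C = 8.245·exp(−0.74·0.3298) = 8.245·0.7834 = 6.46 mg/L.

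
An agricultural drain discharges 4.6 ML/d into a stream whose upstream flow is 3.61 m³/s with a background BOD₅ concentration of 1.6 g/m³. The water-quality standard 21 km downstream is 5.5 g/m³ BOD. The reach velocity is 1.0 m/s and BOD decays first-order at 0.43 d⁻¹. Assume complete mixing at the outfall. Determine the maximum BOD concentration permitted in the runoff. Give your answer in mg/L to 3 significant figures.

4.6 ML/d = 0.05324 m³/s.
Travel time to the compliance point: t = 2.1e+04/1.0 = 2.1e+04 s = 0.2431 d; decay factor exp(−0.43·0.2431) = 0.9008.
So the concentration just after mixing may be at most 5.5/0.9008 = 6.106 mg/L.
Mass balance: 6.106·3.663 = 0.05324·Cₑ + 3.61·1.6.
Cₑ = (22.37 − 5.776) / 0.05324 = 311.6 mg/L.

312 mg/L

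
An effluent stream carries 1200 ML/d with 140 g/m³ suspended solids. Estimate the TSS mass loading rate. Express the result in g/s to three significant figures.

1940 g/s

1200 ML/d = 13.89 m³/s.
Mass flux = Q·C = 13.89 m³/s × 140 g/m³ = 1944 g/s.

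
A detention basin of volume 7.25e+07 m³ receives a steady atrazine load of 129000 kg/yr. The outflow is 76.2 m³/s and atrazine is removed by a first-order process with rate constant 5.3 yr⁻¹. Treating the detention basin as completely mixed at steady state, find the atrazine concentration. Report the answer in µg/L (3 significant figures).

46.3 µg/L

Outflow Q = 76.2 m³/s × 3.156e+07 s/yr = 2.405e+09 m³/yr.
Steady-state CSTR mass balance: W = Q·C + k·V·C, so C = W/(Q + kV).
Q + kV = 2.405e+09 + 5.3·7.25e+07 = 2.789e+09 m³/yr.
C = 129000/2.789e+09 = 4.625e-05 kg/m³ = 0.04625 mg/L = 46.25 µg/L.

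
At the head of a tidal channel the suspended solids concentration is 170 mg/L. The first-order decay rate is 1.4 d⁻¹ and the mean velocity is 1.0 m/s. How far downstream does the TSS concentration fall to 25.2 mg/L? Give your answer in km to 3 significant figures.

118 km

From C = C₀·e^(−kt), t = ln(C₀/C)/k = ln(170/25.2)/1.4 = 1.909/1.4 = 1.364 d.
Distance = v·t = 1.0 m/s × 1.178e+05 s = 1.178e+05 m = 117.8 km.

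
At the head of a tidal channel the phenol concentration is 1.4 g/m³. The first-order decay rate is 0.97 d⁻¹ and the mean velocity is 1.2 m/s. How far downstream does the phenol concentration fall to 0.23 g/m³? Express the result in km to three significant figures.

From C = C₀·e^(−kt), t = ln(C₀/C)/k = ln(1.4/0.23)/0.97 = 1.806/0.97 = 1.862 d.
Distance = v·t = 1.2 m/s × 1.609e+05 s = 1.931e+05 m = 193.1 km.

193 km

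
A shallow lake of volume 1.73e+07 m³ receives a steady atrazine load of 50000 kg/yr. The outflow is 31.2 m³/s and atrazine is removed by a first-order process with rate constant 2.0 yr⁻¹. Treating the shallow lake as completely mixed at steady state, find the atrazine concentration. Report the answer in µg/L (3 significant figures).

Outflow Q = 31.2 m³/s × 3.156e+07 s/yr = 9.846e+08 m³/yr.
Steady-state CSTR mass balance: W = Q·C + k·V·C, so C = W/(Q + kV).
Q + kV = 9.846e+08 + 2.0·1.73e+07 = 1.019e+09 m³/yr.
C = 50000/1.019e+09 = 4.906e-05 kg/m³ = 0.04906 mg/L = 49.06 µg/L.

49.1 µg/L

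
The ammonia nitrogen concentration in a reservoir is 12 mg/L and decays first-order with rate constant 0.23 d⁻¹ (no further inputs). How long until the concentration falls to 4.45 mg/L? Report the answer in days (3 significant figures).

4.31 d

t = ln(C₀/C)/k = ln(12/4.45)/0.23 = 0.992/0.23 = 4.313 d.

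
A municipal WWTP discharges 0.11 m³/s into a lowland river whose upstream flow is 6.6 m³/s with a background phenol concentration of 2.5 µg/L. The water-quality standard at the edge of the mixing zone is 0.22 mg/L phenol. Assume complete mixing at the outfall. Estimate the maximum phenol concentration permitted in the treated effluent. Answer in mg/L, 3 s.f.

13.3 mg/L

2.5 µg/L = 0.0025 mg/L.
Mass balance: 0.22·6.71 = 0.11·Cₑ + 6.6·0.0025.
Cₑ = (1.476 − 0.0165) / 0.11 = 13.27 mg/L.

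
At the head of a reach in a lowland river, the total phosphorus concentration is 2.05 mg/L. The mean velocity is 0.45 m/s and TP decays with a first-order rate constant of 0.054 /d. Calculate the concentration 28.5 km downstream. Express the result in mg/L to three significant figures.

1.97 mg/L

Travel time t = 28.5 km / 0.45 m/s = 2.85e+04/0.45 = 6.333e+04 s = 0.733 d.
First-order decay: C = 2.05·exp(−0.054·0.733) = 2.05·0.9612 = 1.97 mg/L.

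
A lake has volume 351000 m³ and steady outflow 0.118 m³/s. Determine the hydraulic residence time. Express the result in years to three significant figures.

Q = 0.118 m³/s × 3.156e+07 s/yr = 3.724e+06 m³/yr.
Hydraulic residence time τ = V/Q = 351000/3.724e+06 = 0.09426 yr.

0.0943 yr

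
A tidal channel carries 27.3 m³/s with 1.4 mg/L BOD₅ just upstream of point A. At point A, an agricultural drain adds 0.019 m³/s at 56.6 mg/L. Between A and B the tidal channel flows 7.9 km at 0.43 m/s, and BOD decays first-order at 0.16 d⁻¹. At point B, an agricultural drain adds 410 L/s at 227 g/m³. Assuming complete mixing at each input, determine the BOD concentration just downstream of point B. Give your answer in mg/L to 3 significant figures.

After input A: C = (27.3·1.4 + 0.019·56.6) / 27.32 = 1.438 mg/L.
Over the 7.9 km reach to input B (t = 1.837e+04 s = 0.2126 d), decay gives C = 1.438·exp(−0.16·0.2126) = 1.39 mg/L.
410 L/s = 0.41 m³/s.
After input B: C = (27.32·1.39 + 0.41·227) / 27.73 = 4.726 mg/L.

4.73 mg/L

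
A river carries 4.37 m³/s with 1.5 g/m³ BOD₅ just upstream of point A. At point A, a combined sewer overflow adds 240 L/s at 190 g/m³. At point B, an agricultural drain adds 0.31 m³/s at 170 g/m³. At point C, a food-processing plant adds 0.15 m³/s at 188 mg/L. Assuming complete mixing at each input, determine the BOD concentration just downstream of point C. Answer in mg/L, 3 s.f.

26.2 mg/L

240 L/s = 0.24 m³/s.
After input A: C = (4.37·1.5 + 0.24·190) / 4.61 = 11.31 mg/L.
After input B: C = (4.61·11.31 + 0.31·170) / 4.92 = 21.31 mg/L.
After input C: C = (4.92·21.31 + 0.15·188) / 5.07 = 26.24 mg/L.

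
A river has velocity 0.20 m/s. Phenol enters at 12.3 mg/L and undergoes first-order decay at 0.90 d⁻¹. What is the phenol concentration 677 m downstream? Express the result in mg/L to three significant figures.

11.9 mg/L

Travel time t = 677 m / 0.20 m/s = 677/0.20 = 3385 s = 0.03918 d.
First-order decay: C = 12.3·exp(−0.90·0.03918) = 12.3·0.9654 = 11.87 mg/L.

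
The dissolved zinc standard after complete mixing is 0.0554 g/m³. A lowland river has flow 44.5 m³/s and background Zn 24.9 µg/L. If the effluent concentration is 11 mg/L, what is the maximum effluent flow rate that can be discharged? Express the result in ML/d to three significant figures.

10.7 ML/d

24.9 µg/L = 0.0249 mg/L.
Mass balance at complete mixing: C_std·(Q_w + Q_r) = Q_w·C_e + Q_r·C_b.
Rearranging, Q_w = Q_r·(C_std − C_b)/(C_e − C_std) = 44.5·(0.0554 − 0.0249) / (11 − 0.0554) = 0.124 m³/s.
= 10.71 ML/d.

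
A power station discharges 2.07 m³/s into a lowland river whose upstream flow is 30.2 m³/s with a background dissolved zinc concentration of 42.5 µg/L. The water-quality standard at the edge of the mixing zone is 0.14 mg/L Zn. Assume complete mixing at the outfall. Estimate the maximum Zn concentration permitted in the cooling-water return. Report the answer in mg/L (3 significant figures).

42.5 µg/L = 0.0425 mg/L.
Mass balance: 0.14·32.27 = 2.07·Cₑ + 30.2·0.0425.
Cₑ = (4.518 − 1.284) / 2.07 = 1.562 mg/L.

1.56 mg/L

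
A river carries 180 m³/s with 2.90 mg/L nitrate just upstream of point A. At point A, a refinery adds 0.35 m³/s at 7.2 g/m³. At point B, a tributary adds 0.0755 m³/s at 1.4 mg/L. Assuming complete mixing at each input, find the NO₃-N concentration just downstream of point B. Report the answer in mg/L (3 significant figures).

2.91 mg/L

After input A: C = (180·2.9 + 0.35·7.2) / 180.3 = 2.908 mg/L.
After input B: C = (180.3·2.908 + 0.0755·1.4) / 180.4 = 2.908 mg/L.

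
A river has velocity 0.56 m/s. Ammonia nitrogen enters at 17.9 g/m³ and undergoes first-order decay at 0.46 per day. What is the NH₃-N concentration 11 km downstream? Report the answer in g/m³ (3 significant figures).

Travel time t = 11 km / 0.56 m/s = 1.1e+04/0.56 = 1.964e+04 s = 0.2273 d.
First-order decay: C = 17.9·exp(−0.46·0.2273) = 17.9·0.9007 = 16.12 g/m³.

16.1 g/m³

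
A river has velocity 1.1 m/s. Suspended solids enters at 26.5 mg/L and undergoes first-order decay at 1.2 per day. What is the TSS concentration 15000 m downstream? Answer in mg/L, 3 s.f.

Travel time t = 15000 m / 1.1 m/s = 1.5e+04/1.1 = 1.364e+04 s = 0.1578 d.
First-order decay: C = 26.5·exp(−1.2·0.1578) = 26.5·0.8275 = 21.93 mg/L.

21.9 mg/L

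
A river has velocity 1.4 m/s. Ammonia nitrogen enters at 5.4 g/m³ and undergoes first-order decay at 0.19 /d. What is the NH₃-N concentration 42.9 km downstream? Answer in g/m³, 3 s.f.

5.05 g/m³

Travel time t = 42.9 km / 1.4 m/s = 4.29e+04/1.4 = 3.064e+04 s = 0.3547 d.
First-order decay: C = 5.4·exp(−0.19·0.3547) = 5.4·0.9348 = 5.048 g/m³.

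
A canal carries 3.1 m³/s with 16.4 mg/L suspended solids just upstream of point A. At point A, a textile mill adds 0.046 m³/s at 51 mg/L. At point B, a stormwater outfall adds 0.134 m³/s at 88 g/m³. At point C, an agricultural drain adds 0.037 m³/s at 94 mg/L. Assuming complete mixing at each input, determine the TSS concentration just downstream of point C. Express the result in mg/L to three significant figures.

20.6 mg/L

After input A: C = (3.1·16.4 + 0.046·51) / 3.146 = 16.91 mg/L.
After input B: C = (3.146·16.91 + 0.134·88) / 3.28 = 19.81 mg/L.
After input C: C = (3.28·19.81 + 0.037·94) / 3.317 = 20.64 mg/L.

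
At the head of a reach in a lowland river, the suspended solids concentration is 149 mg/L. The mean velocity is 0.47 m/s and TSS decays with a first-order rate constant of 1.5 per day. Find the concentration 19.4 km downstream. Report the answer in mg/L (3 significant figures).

Travel time t = 19.4 km / 0.47 m/s = 1.94e+04/0.47 = 4.128e+04 s = 0.4777 d.
First-order decay: C = 149·exp(−1.5·0.4777) = 149·0.4884 = 72.77 mg/L.

72.8 mg/L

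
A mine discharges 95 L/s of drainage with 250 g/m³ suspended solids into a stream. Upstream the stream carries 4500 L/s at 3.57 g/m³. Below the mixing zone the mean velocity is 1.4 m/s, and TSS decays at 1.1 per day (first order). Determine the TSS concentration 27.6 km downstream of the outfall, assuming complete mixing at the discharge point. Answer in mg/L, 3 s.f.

95 L/s = 0.095 m³/s.
4500 L/s = 4.5 m³/s.
After complete mixing, C₀ = (0.095·250 + 4.5·3.57) / 4.595 = 8.665 mg/L.
Travel time t = 2.76e+04 m / 1.4 m/s = 1.971e+04 s = 0.2282 d.
C = 8.665·exp(−1.1·0.2282) = 8.665·0.778 = 6.742 mg/L.

6.74 mg/L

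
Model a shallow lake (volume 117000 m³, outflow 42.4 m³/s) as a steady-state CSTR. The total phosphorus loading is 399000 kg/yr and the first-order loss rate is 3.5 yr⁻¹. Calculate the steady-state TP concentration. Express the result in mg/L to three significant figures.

Outflow Q = 42.4 m³/s × 3.156e+07 s/yr = 1.338e+09 m³/yr.
Steady-state CSTR mass balance: W = Q·C + k·V·C, so C = W/(Q + kV).
Q + kV = 1.338e+09 + 3.5·117000 = 1.338e+09 m³/yr.
C = 399000/1.338e+09 = 0.0002981 kg/m³ = 0.2981 mg/L.

0.298 mg/L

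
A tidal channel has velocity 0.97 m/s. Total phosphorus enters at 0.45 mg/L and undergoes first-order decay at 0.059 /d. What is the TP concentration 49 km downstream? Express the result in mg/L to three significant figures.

Travel time t = 49 km / 0.97 m/s = 4.9e+04/0.97 = 5.052e+04 s = 0.5847 d.
First-order decay: C = 0.45·exp(−0.059·0.5847) = 0.45·0.9661 = 0.4347 mg/L.

0.435 mg/L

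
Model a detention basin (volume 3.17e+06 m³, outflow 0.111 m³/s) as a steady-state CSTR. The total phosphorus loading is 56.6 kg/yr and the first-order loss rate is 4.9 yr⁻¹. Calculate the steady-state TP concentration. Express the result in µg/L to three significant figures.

2.97 µg/L

Outflow Q = 0.111 m³/s × 3.156e+07 s/yr = 3.503e+06 m³/yr.
Steady-state CSTR mass balance: W = Q·C + k·V·C, so C = W/(Q + kV).
Q + kV = 3.503e+06 + 4.9·3.17e+06 = 1.904e+07 m³/yr.
C = 56.6/1.904e+07 = 2.973e-06 kg/m³ = 0.002973 mg/L = 2.973 µg/L.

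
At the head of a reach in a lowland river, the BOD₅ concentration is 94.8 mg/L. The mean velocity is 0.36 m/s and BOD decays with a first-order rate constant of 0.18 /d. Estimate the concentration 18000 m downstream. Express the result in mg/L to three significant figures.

Travel time t = 18000 m / 0.36 m/s = 1.8e+04/0.36 = 5e+04 s = 0.5787 d.
First-order decay: C = 94.8·exp(−0.18·0.5787) = 94.8·0.9011 = 85.42 mg/L.

85.4 mg/L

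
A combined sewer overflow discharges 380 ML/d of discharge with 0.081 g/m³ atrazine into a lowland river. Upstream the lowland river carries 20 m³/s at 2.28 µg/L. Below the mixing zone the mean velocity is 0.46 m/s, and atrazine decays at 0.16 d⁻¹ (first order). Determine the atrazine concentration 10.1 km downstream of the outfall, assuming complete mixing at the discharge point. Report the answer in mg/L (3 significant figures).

0.0158 mg/L

380 ML/d = 4.398 m³/s.
2.28 µg/L = 0.00228 mg/L.
After complete mixing, C₀ = (4.398·0.081 + 20·0.00228) / 24.4 = 0.01647 mg/L.
Travel time t = 1.01e+04 m / 0.46 m/s = 2.196e+04 s = 0.2541 d.
C = 0.01647·exp(−0.16·0.2541) = 0.01647·0.9602 = 0.01581 mg/L.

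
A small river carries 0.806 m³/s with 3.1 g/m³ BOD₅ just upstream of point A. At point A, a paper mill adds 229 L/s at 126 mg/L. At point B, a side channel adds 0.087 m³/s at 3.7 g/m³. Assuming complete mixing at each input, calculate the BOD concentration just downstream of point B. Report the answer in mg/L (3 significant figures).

229 L/s = 0.229 m³/s.
After input A: C = (0.806·3.1 + 0.229·126) / 1.035 = 30.29 mg/L.
After input B: C = (1.035·30.29 + 0.087·3.7) / 1.122 = 28.23 mg/L.

28.2 mg/L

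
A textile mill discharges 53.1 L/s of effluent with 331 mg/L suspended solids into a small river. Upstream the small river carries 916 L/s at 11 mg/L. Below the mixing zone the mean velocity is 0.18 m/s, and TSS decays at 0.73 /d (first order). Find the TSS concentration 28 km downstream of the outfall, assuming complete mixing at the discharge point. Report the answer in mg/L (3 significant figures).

7.67 mg/L

53.1 L/s = 0.0531 m³/s.
916 L/s = 0.916 m³/s.
After complete mixing, C₀ = (0.0531·331 + 0.916·11) / 0.9691 = 28.53 mg/L.
Travel time t = 2.8e+04 m / 0.18 m/s = 1.556e+05 s = 1.8 d.
C = 28.53·exp(−0.73·1.8) = 28.53·0.2687 = 7.666 mg/L.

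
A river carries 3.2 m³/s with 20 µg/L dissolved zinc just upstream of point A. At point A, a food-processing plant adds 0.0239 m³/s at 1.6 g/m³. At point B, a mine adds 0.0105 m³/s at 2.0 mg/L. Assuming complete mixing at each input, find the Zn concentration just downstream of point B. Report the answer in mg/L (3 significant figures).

20 µg/L = 0.02 mg/L.
After input A: C = (3.2·0.02 + 0.0239·1.6) / 3.224 = 0.03171 mg/L.
After input B: C = (3.224·0.03171 + 0.0105·2) / 3.234 = 0.0381 mg/L.

0.0381 mg/L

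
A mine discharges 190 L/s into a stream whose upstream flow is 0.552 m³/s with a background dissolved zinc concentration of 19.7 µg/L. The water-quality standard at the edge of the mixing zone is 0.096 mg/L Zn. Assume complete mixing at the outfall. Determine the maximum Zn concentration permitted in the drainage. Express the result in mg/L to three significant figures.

190 L/s = 0.19 m³/s.
19.7 µg/L = 0.0197 mg/L.
Mass balance: 0.096·0.742 = 0.19·Cₑ + 0.552·0.0197.
Cₑ = (0.07123 − 0.01087) / 0.19 = 0.3177 mg/L.

0.318 mg/L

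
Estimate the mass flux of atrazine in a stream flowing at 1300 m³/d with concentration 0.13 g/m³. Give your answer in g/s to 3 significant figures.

0.00196 g/s

1300 m³/d = 0.01505 m³/s.
Mass flux = Q·C = 0.01505 m³/s × 0.13 g/m³ = 0.001956 g/s.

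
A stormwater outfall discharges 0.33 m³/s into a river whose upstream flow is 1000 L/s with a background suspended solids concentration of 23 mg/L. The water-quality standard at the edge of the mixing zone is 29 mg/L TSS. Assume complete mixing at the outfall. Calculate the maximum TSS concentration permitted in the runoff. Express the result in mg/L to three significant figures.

47.2 mg/L

1000 L/s = 1 m³/s.
Mass balance: 29·1.33 = 0.33·Cₑ + 1·23.
Cₑ = (38.57 − 23) / 0.33 = 47.18 mg/L.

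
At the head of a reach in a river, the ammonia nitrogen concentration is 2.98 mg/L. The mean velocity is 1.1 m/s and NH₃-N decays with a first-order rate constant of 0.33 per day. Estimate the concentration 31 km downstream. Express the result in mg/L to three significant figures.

2.68 mg/L

Travel time t = 31 km / 1.1 m/s = 3.1e+04/1.1 = 2.818e+04 s = 0.3262 d.
First-order decay: C = 2.98·exp(−0.33·0.3262) = 2.98·0.898 = 2.676 mg/L.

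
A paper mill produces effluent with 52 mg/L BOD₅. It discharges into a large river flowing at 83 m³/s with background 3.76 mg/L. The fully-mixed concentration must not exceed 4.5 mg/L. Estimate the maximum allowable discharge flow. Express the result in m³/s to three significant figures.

1.29 m³/s

Mass balance at complete mixing: C_std·(Q_w + Q_r) = Q_w·C_e + Q_r·C_b.
Rearranging, Q_w = Q_r·(C_std − C_b)/(C_e − C_std) = 83·(4.5 − 3.76) / (52 − 4.5) = 1.293 m³/s.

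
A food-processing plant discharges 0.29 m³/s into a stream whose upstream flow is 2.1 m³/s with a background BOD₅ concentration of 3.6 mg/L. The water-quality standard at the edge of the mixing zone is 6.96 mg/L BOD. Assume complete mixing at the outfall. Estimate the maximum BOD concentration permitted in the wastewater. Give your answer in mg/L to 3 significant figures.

Mass balance: 6.96·2.39 = 0.29·Cₑ + 2.1·3.6.
Cₑ = (16.63 − 7.56) / 0.29 = 31.29 mg/L.

31.3 mg/L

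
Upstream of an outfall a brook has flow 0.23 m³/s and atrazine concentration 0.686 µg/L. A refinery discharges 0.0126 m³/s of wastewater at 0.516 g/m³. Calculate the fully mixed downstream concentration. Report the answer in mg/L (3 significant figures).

0.0275 mg/L

0.686 µg/L = 0.000686 mg/L.
By mass balance at complete mixing, C = (0.0126·0.516 + 0.23·0.000686) / (0.0126 + 0.23) = 0.006659/0.2426 = 0.02745 mg/L.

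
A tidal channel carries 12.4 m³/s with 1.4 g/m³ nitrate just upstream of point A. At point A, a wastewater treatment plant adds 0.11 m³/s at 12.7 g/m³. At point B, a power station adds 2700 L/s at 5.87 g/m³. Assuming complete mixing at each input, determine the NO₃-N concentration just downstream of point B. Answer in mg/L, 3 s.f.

After input A: C = (12.4·1.4 + 0.11·12.7) / 12.51 = 1.499 mg/L.
2700 L/s = 2.7 m³/s.
After input B: C = (12.51·1.499 + 2.7·5.87) / 15.21 = 2.275 mg/L.

2.28 mg/L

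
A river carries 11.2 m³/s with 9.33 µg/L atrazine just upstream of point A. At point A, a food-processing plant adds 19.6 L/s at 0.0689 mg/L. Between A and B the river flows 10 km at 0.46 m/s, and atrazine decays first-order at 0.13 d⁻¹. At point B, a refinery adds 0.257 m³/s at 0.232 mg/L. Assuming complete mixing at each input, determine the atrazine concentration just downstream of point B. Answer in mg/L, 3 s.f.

9.33 µg/L = 0.00933 mg/L.
19.6 L/s = 0.0196 m³/s.
After input A: C = (11.2·0.00933 + 0.0196·0.0689) / 11.22 = 0.009434 mg/L.
Over the 10 km reach to input B (t = 2.174e+04 s = 0.2516 d), decay gives C = 0.009434·exp(−0.13·0.2516) = 0.00913 mg/L.
After input B: C = (11.22·0.00913 + 0.257·0.232) / 11.48 = 0.01412 mg/L.

0.0141 mg/L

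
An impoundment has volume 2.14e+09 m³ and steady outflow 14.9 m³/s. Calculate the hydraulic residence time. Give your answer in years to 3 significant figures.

4.55 yr

Q = 14.9 m³/s × 3.156e+07 s/yr = 4.702e+08 m³/yr.
Hydraulic residence time τ = V/Q = 2.14e+09/4.702e+08 = 4.551 yr.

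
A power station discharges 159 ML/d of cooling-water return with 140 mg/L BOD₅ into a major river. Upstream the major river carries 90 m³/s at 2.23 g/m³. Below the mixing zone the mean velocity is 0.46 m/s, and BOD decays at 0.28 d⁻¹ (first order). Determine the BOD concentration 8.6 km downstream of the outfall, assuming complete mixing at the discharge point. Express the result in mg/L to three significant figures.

159 ML/d = 1.84 m³/s.
After complete mixing, C₀ = (1.84·140 + 90·2.23) / 91.84 = 4.991 mg/L.
Travel time t = 8600 m / 0.46 m/s = 1.87e+04 s = 0.2164 d.
C = 4.991·exp(−0.28·0.2164) = 4.991·0.9412 = 4.697 mg/L.

4.70 mg/L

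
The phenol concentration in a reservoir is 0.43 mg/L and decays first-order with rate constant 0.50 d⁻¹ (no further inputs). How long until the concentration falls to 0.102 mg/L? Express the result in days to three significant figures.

t = ln(C₀/C)/k = ln(0.43/0.102)/0.50 = 1.439/0.50 = 2.878 d.

2.88 d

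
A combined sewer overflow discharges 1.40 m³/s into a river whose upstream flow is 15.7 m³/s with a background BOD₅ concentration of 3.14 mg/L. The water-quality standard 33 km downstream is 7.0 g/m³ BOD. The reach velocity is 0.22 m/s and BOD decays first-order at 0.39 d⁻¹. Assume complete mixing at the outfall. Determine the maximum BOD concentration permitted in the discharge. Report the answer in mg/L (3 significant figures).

133 mg/L

Travel time to the compliance point: t = 3.3e+04/0.22 = 1.5e+05 s = 1.736 d; decay factor exp(−0.39·1.736) = 0.5081.
So the concentration just after mixing may be at most 7/0.5081 = 13.78 mg/L.
Mass balance: 13.78·17.1 = 1.4·Cₑ + 15.7·3.14.
Cₑ = (235.6 − 49.3) / 1.4 = 133.1 mg/L.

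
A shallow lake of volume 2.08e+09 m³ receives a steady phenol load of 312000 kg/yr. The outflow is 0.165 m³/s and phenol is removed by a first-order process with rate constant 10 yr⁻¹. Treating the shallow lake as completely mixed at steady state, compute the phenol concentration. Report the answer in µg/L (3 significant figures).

15.0 µg/L

Outflow Q = 0.165 m³/s × 3.156e+07 s/yr = 5.207e+06 m³/yr.
Steady-state CSTR mass balance: W = Q·C + k·V·C, so C = W/(Q + kV).
Q + kV = 5.207e+06 + 10·2.08e+09 = 2.081e+10 m³/yr.
C = 312000/2.081e+10 = 1.5e-05 kg/m³ = 0.015 mg/L = 15 µg/L.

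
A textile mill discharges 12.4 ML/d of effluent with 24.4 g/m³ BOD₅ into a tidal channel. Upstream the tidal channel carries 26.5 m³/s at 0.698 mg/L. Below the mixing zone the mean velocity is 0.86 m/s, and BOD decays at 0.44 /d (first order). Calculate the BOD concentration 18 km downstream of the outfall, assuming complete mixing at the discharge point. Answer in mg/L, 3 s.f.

12.4 ML/d = 0.1435 m³/s.
After complete mixing, C₀ = (0.1435·24.4 + 26.5·0.698) / 26.64 = 0.8257 mg/L.
Travel time t = 1.8e+04 m / 0.86 m/s = 2.093e+04 s = 0.2422 d.
C = 0.8257·exp(−0.44·0.2422) = 0.8257·0.8989 = 0.7422 mg/L.

0.742 mg/L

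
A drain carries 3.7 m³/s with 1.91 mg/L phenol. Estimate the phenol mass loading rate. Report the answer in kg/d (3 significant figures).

611 kg/d

Mass flux = Q·C = 3.7 m³/s × 1.91 g/m³ = 7.067 g/s.
= 7.067 g/s × 86.4 = 610.6 kg/d.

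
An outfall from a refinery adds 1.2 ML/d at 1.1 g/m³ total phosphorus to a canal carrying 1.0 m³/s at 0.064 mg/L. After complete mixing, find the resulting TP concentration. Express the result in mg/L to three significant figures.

1.2 ML/d = 0.01389 m³/s.
By mass balance at complete mixing, C = (0.01389·1.1 + 1·0.064) / (0.01389 + 1) = 0.07928/1.014 = 0.07819 mg/L.

0.0782 mg/L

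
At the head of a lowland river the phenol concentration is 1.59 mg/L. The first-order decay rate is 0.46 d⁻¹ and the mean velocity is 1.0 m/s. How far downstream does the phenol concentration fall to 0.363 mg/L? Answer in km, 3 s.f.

From C = C₀·e^(−kt), t = ln(C₀/C)/k = ln(1.59/0.363)/0.46 = 1.477/0.46 = 3.211 d.
Distance = v·t = 1.0 m/s × 2.774e+05 s = 2.774e+05 m = 277.4 km.

277 km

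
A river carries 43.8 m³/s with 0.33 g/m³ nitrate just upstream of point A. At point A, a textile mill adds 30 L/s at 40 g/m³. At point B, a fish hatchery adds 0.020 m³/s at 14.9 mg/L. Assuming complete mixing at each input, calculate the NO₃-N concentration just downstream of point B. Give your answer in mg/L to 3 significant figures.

0.364 mg/L

30 L/s = 0.03 m³/s.
After input A: C = (43.8·0.33 + 0.03·40) / 43.83 = 0.3572 mg/L.
After input B: C = (43.83·0.3572 + 0.02·14.9) / 43.85 = 0.3638 mg/L.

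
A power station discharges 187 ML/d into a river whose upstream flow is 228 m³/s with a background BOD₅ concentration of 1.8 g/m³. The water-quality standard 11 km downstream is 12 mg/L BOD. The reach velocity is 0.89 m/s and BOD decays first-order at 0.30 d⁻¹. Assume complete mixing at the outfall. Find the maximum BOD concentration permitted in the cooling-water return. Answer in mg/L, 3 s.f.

1140 mg/L

187 ML/d = 2.164 m³/s.
Travel time to the compliance point: t = 1.1e+04/0.89 = 1.236e+04 s = 0.1431 d; decay factor exp(−0.30·0.1431) = 0.958.
So the concentration just after mixing may be at most 12/0.958 = 12.53 mg/L.
Mass balance: 12.53·230.2 = 2.164·Cₑ + 228·1.8.
Cₑ = (2883 − 410.4) / 2.164 = 1142 mg/L.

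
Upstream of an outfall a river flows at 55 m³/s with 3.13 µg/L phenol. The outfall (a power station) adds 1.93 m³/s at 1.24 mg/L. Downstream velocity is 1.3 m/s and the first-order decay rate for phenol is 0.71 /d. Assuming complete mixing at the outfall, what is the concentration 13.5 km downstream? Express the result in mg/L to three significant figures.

3.13 µg/L = 0.00313 mg/L.
After complete mixing, C₀ = (1.93·1.24 + 55·0.00313) / 56.93 = 0.04506 mg/L.
Travel time t = 1.35e+04 m / 1.3 m/s = 1.038e+04 s = 0.1202 d.
C = 0.04506·exp(−0.71·0.1202) = 0.04506·0.9182 = 0.04138 mg/L.

0.0414 mg/L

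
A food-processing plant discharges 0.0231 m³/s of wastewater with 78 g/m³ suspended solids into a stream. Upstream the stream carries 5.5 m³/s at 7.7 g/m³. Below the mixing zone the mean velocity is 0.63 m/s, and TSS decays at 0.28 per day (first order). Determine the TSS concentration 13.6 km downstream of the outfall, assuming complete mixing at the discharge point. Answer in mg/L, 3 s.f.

7.45 mg/L

After complete mixing, C₀ = (0.0231·78 + 5.5·7.7) / 5.523 = 7.994 mg/L.
Travel time t = 1.36e+04 m / 0.63 m/s = 2.159e+04 s = 0.2499 d.
C = 7.994·exp(−0.28·0.2499) = 7.994·0.9324 = 7.454 mg/L.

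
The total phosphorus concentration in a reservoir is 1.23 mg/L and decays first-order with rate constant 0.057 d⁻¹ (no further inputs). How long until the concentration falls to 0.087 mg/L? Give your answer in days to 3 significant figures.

46.5 d

t = ln(C₀/C)/k = ln(1.23/0.087)/0.057 = 2.649/0.057 = 46.47 d.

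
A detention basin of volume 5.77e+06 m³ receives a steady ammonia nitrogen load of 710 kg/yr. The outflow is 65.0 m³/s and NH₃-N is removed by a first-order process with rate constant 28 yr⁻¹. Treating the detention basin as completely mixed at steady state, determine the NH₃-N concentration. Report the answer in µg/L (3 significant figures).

Outflow Q = 65.0 m³/s × 3.156e+07 s/yr = 2.051e+09 m³/yr.
Steady-state CSTR mass balance: W = Q·C + k·V·C, so C = W/(Q + kV).
Q + kV = 2.051e+09 + 28·5.77e+06 = 2.213e+09 m³/yr.
C = 710/2.213e+09 = 3.209e-07 kg/m³ = 0.0003209 mg/L = 0.3209 µg/L.

0.321 µg/L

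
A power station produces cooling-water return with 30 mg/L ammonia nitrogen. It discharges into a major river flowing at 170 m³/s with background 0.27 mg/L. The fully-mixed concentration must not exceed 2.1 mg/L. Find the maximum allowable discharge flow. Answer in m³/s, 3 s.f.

Mass balance at complete mixing: C_std·(Q_w + Q_r) = Q_w·C_e + Q_r·C_b.
Rearranging, Q_w = Q_r·(C_std − C_b)/(C_e − C_std) = 170·(2.1 − 0.27) / (30 − 2.1) = 11.15 m³/s.

11.2 m³/s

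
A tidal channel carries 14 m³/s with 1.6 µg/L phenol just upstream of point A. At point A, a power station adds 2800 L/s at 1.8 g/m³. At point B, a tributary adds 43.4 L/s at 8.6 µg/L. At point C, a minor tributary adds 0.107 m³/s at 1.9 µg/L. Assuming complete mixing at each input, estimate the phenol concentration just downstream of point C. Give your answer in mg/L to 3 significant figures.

0.299 mg/L

1.6 µg/L = 0.0016 mg/L.
2800 L/s = 2.8 m³/s.
After input A: C = (14·0.0016 + 2.8·1.8) / 16.8 = 0.3013 mg/L.
43.4 L/s = 0.0434 m³/s.
8.6 µg/L = 0.0086 mg/L.
After input B: C = (16.8·0.3013 + 0.0434·0.0086) / 16.84 = 0.3006 mg/L.
1.9 µg/L = 0.0019 mg/L.
After input C: C = (16.84·0.3006 + 0.107·0.0019) / 16.95 = 0.2987 mg/L.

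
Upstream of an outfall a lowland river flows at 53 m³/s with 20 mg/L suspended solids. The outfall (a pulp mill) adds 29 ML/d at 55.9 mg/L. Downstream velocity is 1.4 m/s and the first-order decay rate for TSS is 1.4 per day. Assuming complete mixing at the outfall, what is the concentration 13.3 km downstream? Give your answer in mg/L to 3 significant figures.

29 ML/d = 0.3356 m³/s.
After complete mixing, C₀ = (0.3356·55.9 + 53·20) / 53.34 = 20.23 mg/L.
Travel time t = 1.33e+04 m / 1.4 m/s = 9500 s = 0.11 d.
C = 20.23·exp(−1.4·0.11) = 20.23·0.8573 = 17.34 mg/L.

17.3 mg/L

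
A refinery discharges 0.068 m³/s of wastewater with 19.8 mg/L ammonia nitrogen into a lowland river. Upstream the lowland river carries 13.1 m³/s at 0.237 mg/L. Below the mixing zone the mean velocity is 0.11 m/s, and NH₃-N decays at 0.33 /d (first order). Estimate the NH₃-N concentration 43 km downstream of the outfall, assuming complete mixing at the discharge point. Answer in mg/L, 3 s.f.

0.0759 mg/L

After complete mixing, C₀ = (0.068·19.8 + 13.1·0.237) / 13.17 = 0.338 mg/L.
Travel time t = 4.3e+04 m / 0.11 m/s = 3.909e+05 s = 4.524 d.
C = 0.338·exp(−0.33·4.524) = 0.338·0.2247 = 0.07595 mg/L.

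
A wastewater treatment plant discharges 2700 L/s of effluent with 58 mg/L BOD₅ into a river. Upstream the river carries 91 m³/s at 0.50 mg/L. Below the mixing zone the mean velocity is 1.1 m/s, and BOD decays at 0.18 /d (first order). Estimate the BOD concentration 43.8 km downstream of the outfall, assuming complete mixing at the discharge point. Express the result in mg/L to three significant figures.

1.99 mg/L

2700 L/s = 2.7 m³/s.
After complete mixing, C₀ = (2.7·58 + 91·0.5) / 93.7 = 2.157 mg/L.
Travel time t = 4.38e+04 m / 1.1 m/s = 3.982e+04 s = 0.4609 d.
C = 2.157·exp(−0.18·0.4609) = 2.157·0.9204 = 1.985 mg/L.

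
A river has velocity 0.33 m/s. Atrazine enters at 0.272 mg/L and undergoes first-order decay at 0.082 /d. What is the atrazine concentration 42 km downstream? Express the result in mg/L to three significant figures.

0.241 mg/L

Travel time t = 42 km / 0.33 m/s = 4.2e+04/0.33 = 1.273e+05 s = 1.473 d.
First-order decay: C = 0.272·exp(−0.082·1.473) = 0.272·0.8862 = 0.2411 mg/L.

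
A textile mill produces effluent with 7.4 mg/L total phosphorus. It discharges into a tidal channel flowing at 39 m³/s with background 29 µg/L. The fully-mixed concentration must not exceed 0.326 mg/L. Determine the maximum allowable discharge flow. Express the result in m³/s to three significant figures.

29 µg/L = 0.029 mg/L.
Mass balance at complete mixing: C_std·(Q_w + Q_r) = Q_w·C_e + Q_r·C_b.
Rearranging, Q_w = Q_r·(C_std − C_b)/(C_e − C_std) = 39·(0.326 − 0.029) / (7.4 − 0.326) = 1.637 m³/s.

1.64 m³/s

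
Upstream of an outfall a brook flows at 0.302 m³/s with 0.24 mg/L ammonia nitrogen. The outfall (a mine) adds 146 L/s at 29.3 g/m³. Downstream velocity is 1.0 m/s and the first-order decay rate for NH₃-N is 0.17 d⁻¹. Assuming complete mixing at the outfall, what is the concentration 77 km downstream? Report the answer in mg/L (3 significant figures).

8.35 mg/L

146 L/s = 0.146 m³/s.
After complete mixing, C₀ = (0.146·29.3 + 0.302·0.24) / 0.448 = 9.71 mg/L.
Travel time t = 7.7e+04 m / 1.0 m/s = 7.7e+04 s = 0.8912 d.
C = 9.71·exp(−0.17·0.8912) = 9.71·0.8594 = 8.345 mg/L.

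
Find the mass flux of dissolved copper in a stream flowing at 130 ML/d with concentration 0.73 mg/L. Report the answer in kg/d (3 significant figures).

130 ML/d = 1.505 m³/s.
Mass flux = Q·C = 1.505 m³/s × 0.73 g/m³ = 1.098 g/s.
= 1.098 g/s × 86.4 = 94.9 kg/d.

94.9 kg/d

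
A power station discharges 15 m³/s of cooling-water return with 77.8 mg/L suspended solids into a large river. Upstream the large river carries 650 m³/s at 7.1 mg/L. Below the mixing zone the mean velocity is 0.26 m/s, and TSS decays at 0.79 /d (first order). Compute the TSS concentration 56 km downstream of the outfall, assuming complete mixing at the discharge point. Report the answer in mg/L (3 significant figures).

After complete mixing, C₀ = (15·77.8 + 650·7.1) / 665 = 8.695 mg/L.
Travel time t = 5.6e+04 m / 0.26 m/s = 2.154e+05 s = 2.493 d.
C = 8.695·exp(−0.79·2.493) = 8.695·0.1395 = 1.213 mg/L.

1.21 mg/L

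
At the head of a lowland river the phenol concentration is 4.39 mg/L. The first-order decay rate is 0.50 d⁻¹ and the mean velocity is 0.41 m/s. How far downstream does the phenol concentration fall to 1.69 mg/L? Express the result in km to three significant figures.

From C = C₀·e^(−kt), t = ln(C₀/C)/k = ln(4.39/1.69)/0.50 = 0.9546/0.50 = 1.909 d.
Distance = v·t = 0.41 m/s × 1.65e+05 s = 6.763e+04 m = 67.63 km.

67.6 km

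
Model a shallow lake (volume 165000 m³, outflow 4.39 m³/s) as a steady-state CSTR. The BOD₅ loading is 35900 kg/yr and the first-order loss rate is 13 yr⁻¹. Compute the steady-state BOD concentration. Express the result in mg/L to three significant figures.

Outflow Q = 4.39 m³/s × 3.156e+07 s/yr = 1.385e+08 m³/yr.
Steady-state CSTR mass balance: W = Q·C + k·V·C, so C = W/(Q + kV).
Q + kV = 1.385e+08 + 13·165000 = 1.407e+08 m³/yr.
C = 35900/1.407e+08 = 0.0002552 kg/m³ = 0.2552 mg/L.

0.255 mg/L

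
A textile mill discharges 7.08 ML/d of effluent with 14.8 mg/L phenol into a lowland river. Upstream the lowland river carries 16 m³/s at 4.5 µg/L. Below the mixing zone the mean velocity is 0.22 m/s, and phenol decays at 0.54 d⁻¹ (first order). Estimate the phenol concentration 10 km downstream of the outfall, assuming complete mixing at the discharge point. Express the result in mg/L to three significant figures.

7.08 ML/d = 0.08194 m³/s.
4.5 µg/L = 0.0045 mg/L.
After complete mixing, C₀ = (0.08194·14.8 + 16·0.0045) / 16.08 = 0.07989 mg/L.
Travel time t = 1e+04 m / 0.22 m/s = 4.545e+04 s = 0.5261 d.
C = 0.07989·exp(−0.54·0.5261) = 0.07989·0.7527 = 0.06013 mg/L.

0.0601 mg/L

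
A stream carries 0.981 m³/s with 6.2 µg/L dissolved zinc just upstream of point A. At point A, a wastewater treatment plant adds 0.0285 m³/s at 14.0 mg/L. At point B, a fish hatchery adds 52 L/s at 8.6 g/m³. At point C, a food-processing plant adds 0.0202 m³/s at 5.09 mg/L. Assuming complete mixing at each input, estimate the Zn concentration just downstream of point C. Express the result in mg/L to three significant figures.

6.2 µg/L = 0.0062 mg/L.
After input A: C = (0.981·0.0062 + 0.0285·14) / 1.01 = 0.4013 mg/L.
52 L/s = 0.052 m³/s.
After input B: C = (1.01·0.4013 + 0.052·8.6) / 1.062 = 0.8029 mg/L.
After input C: C = (1.062·0.8029 + 0.0202·5.09) / 1.082 = 0.883 mg/L.

0.883 mg/L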